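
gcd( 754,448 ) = 2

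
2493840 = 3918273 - 1424433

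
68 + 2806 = 2874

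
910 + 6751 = 7661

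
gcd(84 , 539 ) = 7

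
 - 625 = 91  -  716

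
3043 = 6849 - 3806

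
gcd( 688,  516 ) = 172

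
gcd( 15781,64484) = 1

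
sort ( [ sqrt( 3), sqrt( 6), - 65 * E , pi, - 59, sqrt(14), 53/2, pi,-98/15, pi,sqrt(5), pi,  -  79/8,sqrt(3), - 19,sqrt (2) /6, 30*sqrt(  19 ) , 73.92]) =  [ - 65*E, - 59,-19,  -  79/8, - 98/15,sqrt(2)/6, sqrt(3), sqrt(3),  sqrt(5), sqrt(6 ), pi, pi , pi,  pi,sqrt(14),53/2, 73.92, 30*sqrt( 19 )]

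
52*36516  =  1898832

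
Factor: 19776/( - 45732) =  - 2^4*37^(- 1) = - 16/37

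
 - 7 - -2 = - 5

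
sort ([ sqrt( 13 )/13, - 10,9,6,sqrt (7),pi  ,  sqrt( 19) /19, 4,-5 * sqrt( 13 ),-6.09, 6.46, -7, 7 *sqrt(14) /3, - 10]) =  [  -  5*sqrt( 13 ),-10, - 10,-7,-6.09,sqrt( 19 )/19,sqrt( 13 )/13, sqrt (7 ), pi,  4, 6, 6.46, 7  *  sqrt( 14 )/3,9]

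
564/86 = 6 + 24/43=6.56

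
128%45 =38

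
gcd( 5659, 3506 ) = 1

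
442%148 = 146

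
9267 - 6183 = 3084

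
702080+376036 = 1078116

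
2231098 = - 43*( - 51886)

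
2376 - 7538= - 5162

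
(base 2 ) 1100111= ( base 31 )3a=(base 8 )147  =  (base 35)2x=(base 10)103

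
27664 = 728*38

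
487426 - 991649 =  - 504223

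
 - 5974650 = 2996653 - 8971303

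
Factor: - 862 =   -  2^1  *  431^1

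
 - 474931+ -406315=-881246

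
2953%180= 73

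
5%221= 5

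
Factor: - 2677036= - 2^2*31^1 * 21589^1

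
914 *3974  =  3632236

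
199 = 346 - 147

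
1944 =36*54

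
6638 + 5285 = 11923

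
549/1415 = 549/1415 = 0.39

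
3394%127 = 92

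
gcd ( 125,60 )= 5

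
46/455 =46/455=0.10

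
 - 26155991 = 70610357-96766348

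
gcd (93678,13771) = 1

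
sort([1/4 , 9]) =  [1/4,  9]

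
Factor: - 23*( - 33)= 3^1* 11^1 * 23^1 = 759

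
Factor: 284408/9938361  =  2^3*3^(-1)*73^1*139^( - 1 )*487^1*23833^( - 1 ) 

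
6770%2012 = 734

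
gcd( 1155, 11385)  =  165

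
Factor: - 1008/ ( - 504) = 2^1 = 2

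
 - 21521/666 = - 33 + 457/666  =  -32.31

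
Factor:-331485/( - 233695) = 861/607 = 3^1*7^1*41^1 * 607^ ( - 1 ) 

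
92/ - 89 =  - 92/89=- 1.03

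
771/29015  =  771/29015 = 0.03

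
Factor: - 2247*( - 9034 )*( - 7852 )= - 2^3*3^1*7^1*13^1*107^1*151^1*4517^1 = - 159390873096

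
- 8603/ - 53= 8603/53 = 162.32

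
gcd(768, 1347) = 3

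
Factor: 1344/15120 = 4/45 = 2^2* 3^( - 2 )*5^( - 1 ) 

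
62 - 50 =12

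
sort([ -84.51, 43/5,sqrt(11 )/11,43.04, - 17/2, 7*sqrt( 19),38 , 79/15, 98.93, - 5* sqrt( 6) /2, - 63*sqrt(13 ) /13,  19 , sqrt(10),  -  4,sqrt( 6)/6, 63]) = [-84.51, - 63* sqrt( 13 )/13, - 17/2, - 5 * sqrt(6 ) /2, - 4,sqrt( 11) /11,sqrt( 6) /6,sqrt( 10), 79/15,43/5,19,  7*sqrt(19),38,43.04, 63, 98.93 ]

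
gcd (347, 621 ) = 1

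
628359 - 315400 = 312959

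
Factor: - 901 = - 17^1 * 53^1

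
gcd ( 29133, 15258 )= 3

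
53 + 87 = 140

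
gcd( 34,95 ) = 1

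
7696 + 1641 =9337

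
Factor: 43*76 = 2^2*19^1*43^1 = 3268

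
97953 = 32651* 3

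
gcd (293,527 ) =1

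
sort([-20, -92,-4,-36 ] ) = [-92,-36, - 20, -4 ] 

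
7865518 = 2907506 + 4958012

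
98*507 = 49686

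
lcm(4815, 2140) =19260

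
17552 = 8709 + 8843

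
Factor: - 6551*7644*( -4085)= 2^2*3^1*5^1 * 7^2*13^1 * 19^1*43^1*6551^1= 204559822740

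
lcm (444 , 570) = 42180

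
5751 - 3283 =2468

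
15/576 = 5/192 = 0.03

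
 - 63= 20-83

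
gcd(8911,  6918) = 1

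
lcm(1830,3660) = 3660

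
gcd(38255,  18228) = 7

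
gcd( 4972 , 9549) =1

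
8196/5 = 8196/5 = 1639.20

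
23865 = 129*185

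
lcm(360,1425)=34200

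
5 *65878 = 329390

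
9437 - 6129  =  3308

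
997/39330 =997/39330 = 0.03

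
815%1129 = 815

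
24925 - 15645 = 9280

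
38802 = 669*58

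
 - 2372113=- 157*15109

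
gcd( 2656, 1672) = 8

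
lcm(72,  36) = 72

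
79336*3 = 238008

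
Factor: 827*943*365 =284649265 = 5^1  *23^1*41^1 * 73^1*827^1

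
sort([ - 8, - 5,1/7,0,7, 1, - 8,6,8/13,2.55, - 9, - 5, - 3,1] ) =[  -  9, - 8 ,-8, - 5, - 5, - 3, 0, 1/7 , 8/13 , 1, 1, 2.55,6, 7 ]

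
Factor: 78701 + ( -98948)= -3^1*17^1*397^1 = - 20247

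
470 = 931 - 461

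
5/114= 5/114 = 0.04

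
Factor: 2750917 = 13^1 * 61^1 * 3469^1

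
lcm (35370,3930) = 35370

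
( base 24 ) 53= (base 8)173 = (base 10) 123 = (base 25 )4N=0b1111011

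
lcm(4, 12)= 12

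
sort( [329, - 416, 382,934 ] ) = [ - 416, 329, 382, 934]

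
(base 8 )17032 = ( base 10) 7706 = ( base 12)4562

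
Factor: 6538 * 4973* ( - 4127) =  - 2^1 * 7^1 *467^1*4127^1*4973^1 = - 134183107198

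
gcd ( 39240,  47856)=24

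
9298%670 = 588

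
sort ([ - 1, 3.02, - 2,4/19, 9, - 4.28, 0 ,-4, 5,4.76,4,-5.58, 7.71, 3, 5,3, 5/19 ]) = [ - 5.58, - 4.28,-4,-2, - 1 , 0, 4/19,  5/19,3, 3, 3.02, 4, 4.76,5 , 5, 7.71 , 9 ] 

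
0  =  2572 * 0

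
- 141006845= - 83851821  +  -57155024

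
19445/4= 4861 + 1/4= 4861.25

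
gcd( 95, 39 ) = 1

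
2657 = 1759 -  - 898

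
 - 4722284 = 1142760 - 5865044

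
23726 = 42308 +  - 18582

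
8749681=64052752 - 55303071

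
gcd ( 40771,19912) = 1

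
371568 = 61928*6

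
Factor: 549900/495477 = 2^2*3^( - 3)*5^2*13^1*47^1  *2039^( -1 ) = 61100/55053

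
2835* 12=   34020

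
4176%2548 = 1628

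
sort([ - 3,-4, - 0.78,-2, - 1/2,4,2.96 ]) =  [ - 4, - 3 , - 2 ,-0.78, - 1/2,2.96,4 ]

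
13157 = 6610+6547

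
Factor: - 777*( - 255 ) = 3^2*5^1*7^1*17^1*37^1 = 198135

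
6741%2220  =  81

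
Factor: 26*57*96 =142272 = 2^6 * 3^2*13^1 * 19^1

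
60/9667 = 60/9667 = 0.01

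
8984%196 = 164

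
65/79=65/79 = 0.82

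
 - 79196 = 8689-87885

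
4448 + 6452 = 10900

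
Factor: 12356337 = 3^1*7^1*588397^1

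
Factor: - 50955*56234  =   - 2865403470=- 2^1*3^1*5^1 *31^1*43^1*79^1*907^1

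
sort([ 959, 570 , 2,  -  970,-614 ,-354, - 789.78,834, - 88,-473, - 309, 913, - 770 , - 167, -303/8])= [ - 970,-789.78, - 770,-614 ,-473,  -  354, - 309 , - 167,-88, - 303/8, 2,570,834 , 913,959] 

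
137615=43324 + 94291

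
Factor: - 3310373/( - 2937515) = 5^ ( - 1 ) * 7^( - 1)*11^1  *  17^( - 1)*151^1 *1993^1*4937^(  -  1 ) 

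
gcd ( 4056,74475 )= 3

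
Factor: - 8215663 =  - 61^1 * 134683^1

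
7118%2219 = 461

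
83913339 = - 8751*( - 9589)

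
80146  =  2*40073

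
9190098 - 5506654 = 3683444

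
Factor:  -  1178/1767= - 2/3 = - 2^1*3^ (-1 )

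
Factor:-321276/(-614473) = 2^2*3^1*41^1 * 941^( - 1) = 492/941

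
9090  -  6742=2348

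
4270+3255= 7525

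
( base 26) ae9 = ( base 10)7133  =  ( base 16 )1bdd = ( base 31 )7d3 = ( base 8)15735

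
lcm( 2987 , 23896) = 23896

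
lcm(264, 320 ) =10560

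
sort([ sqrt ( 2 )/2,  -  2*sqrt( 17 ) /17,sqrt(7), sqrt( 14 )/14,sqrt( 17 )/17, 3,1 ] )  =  [ - 2*sqrt( 17 )/17,sqrt( 17 ) /17,sqrt( 14 )/14,sqrt(2 )/2,1, sqrt( 7 ),3]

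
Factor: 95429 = 95429^1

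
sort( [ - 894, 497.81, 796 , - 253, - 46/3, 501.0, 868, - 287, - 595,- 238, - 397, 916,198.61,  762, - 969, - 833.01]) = [ - 969, - 894, - 833.01, - 595,  -  397, - 287, - 253, - 238, - 46/3, 198.61,497.81,501.0, 762, 796,868, 916 ] 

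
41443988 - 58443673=-16999685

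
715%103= 97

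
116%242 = 116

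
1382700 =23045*60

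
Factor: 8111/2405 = 5^( - 1)*13^( - 1)*37^( - 1)*8111^1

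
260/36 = 65/9 =7.22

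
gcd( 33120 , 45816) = 552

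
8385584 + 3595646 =11981230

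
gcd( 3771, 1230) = 3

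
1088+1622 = 2710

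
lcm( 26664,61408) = 2026464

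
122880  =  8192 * 15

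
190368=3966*48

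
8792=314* 28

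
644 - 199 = 445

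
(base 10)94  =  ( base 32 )2u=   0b1011110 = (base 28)3a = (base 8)136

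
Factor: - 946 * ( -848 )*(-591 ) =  - 474104928 = - 2^5 * 3^1*11^1*43^1*53^1*197^1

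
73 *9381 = 684813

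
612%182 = 66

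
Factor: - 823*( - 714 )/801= 2^1 * 3^(- 1 )*7^1*17^1 * 89^(  -  1)*823^1  =  195874/267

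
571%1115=571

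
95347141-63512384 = 31834757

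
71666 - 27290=44376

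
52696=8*6587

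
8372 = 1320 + 7052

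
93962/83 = 93962/83 = 1132.07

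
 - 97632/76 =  - 24408/19 = - 1284.63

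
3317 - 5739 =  - 2422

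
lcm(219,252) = 18396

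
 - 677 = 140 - 817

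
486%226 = 34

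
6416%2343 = 1730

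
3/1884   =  1/628 = 0.00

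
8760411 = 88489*99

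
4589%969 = 713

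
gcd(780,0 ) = 780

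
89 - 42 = 47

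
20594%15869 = 4725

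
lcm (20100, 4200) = 281400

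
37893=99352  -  61459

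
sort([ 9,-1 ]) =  [ -1, 9]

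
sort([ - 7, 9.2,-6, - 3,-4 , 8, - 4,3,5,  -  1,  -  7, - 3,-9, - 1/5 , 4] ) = [  -  9,-7,-7, - 6, - 4, - 4,  -  3, - 3, -1, - 1/5,  3, 4, 5 , 8, 9.2]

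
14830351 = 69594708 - 54764357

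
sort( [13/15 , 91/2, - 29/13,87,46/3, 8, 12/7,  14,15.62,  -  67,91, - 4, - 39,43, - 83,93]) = [ - 83, - 67, - 39, - 4,-29/13, 13/15,12/7, 8 , 14, 46/3,  15.62,  43,91/2,87,91,93]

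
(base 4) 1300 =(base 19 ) 5H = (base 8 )160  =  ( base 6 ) 304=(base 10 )112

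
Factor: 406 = 2^1 * 7^1*29^1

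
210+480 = 690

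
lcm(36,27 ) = 108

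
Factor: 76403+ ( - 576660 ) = -500257^1 = - 500257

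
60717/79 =768 + 45/79 =768.57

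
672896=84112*8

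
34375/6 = 5729  +  1/6 =5729.17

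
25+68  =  93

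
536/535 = 536/535= 1.00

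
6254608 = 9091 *688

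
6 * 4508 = 27048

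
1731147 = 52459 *33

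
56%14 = 0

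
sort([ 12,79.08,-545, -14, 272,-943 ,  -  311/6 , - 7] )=[-943,-545, - 311/6, - 14, - 7 , 12,79.08 , 272] 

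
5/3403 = 5/3403=0.00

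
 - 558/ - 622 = 279/311 = 0.90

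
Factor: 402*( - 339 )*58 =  - 2^2*3^2*29^1*67^1*113^1 = -  7904124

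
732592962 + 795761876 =1528354838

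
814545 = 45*18101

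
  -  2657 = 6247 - 8904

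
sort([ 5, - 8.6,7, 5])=[ - 8.6,5, 5,7]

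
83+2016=2099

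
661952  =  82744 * 8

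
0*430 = 0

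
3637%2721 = 916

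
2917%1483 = 1434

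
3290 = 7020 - 3730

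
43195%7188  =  67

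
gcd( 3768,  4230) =6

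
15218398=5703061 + 9515337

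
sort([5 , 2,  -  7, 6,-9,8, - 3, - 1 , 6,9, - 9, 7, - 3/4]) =[ - 9, - 9,  -  7, - 3, - 1, - 3/4,2, 5, 6, 6, 7,8, 9 ]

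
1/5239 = 1/5239 = 0.00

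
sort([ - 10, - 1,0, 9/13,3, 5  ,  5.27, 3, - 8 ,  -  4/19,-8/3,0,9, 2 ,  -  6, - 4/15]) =[ - 10, - 8, - 6,-8/3, - 1, - 4/15, - 4/19, 0 , 0,  9/13,  2,  3 , 3, 5, 5.27, 9 ]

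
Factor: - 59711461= - 59711461^1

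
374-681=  - 307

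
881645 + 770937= 1652582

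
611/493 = 611/493 = 1.24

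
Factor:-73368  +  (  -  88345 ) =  - 161713 = - 23^1 *79^1*89^1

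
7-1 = 6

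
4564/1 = 4564 = 4564.00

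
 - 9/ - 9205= 9/9205= 0.00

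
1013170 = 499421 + 513749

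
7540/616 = 12 + 37/154 = 12.24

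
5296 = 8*662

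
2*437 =874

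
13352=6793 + 6559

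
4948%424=284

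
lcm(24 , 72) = 72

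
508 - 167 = 341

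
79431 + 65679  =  145110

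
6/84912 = 1/14152 = 0.00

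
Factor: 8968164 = 2^2*3^1*47^1*15901^1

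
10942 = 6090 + 4852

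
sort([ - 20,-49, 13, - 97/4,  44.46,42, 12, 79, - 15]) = [-49, - 97/4,-20, - 15, 12, 13,42,44.46, 79 ]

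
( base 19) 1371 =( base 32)7sc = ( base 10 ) 8076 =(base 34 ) 6xi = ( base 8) 17614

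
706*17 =12002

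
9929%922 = 709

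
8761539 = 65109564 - 56348025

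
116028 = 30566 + 85462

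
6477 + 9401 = 15878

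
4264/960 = 533/120 = 4.44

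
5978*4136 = 24725008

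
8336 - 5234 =3102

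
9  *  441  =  3969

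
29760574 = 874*34051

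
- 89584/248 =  - 362 + 24/31 = - 361.23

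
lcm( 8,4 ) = 8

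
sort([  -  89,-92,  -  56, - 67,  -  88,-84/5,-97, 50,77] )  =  [- 97, - 92, - 89,-88, - 67, - 56,-84/5 , 50, 77 ]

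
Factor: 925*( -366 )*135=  - 2^1*3^4*5^3*37^1*61^1= - 45704250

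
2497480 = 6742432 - 4244952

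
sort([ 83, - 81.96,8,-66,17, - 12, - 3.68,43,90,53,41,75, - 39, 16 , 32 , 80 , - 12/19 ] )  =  [ - 81.96, - 66, - 39, - 12,-3.68, - 12/19,8,  16,17, 32,41,43,53,75,80,83, 90]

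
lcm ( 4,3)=12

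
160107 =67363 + 92744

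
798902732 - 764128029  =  34774703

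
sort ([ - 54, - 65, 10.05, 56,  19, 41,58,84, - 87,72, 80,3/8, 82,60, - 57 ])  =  [ - 87,-65, - 57, - 54, 3/8,10.05 , 19, 41,56, 58, 60,72,80,82,84 ]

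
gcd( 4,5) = 1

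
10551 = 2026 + 8525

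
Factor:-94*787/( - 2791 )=73978/2791=2^1*47^1*787^1*2791^(-1 )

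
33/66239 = 33/66239 = 0.00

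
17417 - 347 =17070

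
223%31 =6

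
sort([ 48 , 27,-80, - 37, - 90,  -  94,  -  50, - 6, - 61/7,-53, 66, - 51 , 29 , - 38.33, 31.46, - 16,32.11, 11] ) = [ -94, - 90,- 80,  -  53  , - 51,-50, - 38.33,-37,-16, - 61/7, - 6,  11, 27,29, 31.46,32.11,48, 66]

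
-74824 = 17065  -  91889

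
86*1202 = 103372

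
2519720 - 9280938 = -6761218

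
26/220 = 13/110 = 0.12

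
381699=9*42411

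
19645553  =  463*42431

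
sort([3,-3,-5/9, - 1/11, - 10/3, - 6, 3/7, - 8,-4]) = [ - 8, - 6, - 4,-10/3,-3,-5/9,-1/11, 3/7, 3] 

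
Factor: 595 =5^1 * 7^1 * 17^1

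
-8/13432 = - 1+1678/1679  =  -  0.00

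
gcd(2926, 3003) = 77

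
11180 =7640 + 3540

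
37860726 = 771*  49106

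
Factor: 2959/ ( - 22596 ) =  - 2^( - 2)*3^( - 1 )*7^( - 1)*11^1 = - 11/84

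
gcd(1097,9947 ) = 1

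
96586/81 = 1192+34/81 = 1192.42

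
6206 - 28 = 6178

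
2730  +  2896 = 5626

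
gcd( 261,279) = 9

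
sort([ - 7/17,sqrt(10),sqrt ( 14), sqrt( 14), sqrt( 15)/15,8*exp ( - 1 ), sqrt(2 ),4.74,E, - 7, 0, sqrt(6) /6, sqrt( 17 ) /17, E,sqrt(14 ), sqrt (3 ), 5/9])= [ - 7,- 7/17, 0,  sqrt(17 ) /17,  sqrt(15)/15, sqrt ( 6)/6, 5/9, sqrt (2), sqrt( 3) , E, E,8*exp (  -  1),sqrt(10 ),sqrt (14), sqrt(14), sqrt( 14), 4.74 ]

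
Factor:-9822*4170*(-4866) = 2^3*3^3*5^1*139^1*811^1*1637^1 = 199300362840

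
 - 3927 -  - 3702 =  - 225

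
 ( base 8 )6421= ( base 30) 3LF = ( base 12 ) 1b29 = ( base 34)2UD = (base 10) 3345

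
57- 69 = -12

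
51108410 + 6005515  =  57113925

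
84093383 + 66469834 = 150563217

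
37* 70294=2600878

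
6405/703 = 6405/703 = 9.11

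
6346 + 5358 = 11704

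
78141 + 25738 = 103879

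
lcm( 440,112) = 6160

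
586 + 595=1181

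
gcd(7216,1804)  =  1804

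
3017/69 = 3017/69 = 43.72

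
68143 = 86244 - 18101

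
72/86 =36/43 = 0.84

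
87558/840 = 104 + 33/140=104.24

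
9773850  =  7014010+2759840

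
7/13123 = 7/13123 = 0.00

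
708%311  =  86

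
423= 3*141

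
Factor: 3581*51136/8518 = 2^5*17^1*47^1*3581^1*4259^( -1)=91559008/4259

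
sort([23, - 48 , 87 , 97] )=[ - 48, 23, 87  ,  97]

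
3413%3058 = 355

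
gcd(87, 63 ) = 3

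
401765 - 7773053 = - 7371288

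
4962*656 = 3255072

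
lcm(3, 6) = 6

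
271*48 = 13008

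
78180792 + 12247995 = 90428787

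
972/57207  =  324/19069  =  0.02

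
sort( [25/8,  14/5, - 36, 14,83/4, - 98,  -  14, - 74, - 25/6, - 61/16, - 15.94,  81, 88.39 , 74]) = [ - 98,-74 , - 36, - 15.94, - 14, - 25/6,-61/16,14/5,25/8,14,83/4, 74,81,88.39 ] 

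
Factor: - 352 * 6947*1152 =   -  2^12*3^2 * 11^1 * 6947^1  =  - 2817036288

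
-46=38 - 84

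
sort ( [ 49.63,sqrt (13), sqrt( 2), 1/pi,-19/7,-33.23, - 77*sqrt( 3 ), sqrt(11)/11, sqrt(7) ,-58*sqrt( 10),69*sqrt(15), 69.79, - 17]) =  [ -58*sqrt( 10),-77 * sqrt( 3 ), - 33.23, -17,-19/7, sqrt ( 11 )/11,1/pi, sqrt(2), sqrt(7), sqrt(13),49.63, 69.79, 69*sqrt( 15 )]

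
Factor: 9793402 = 2^1*4896701^1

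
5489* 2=10978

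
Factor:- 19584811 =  - 79^1*173^1*1433^1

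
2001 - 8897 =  - 6896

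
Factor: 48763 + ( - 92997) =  - 2^1*17^1*1301^1 = - 44234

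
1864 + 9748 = 11612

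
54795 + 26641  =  81436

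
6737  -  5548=1189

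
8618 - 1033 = 7585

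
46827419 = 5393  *8683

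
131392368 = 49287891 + 82104477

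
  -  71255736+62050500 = - 9205236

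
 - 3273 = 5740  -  9013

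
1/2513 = 1/2513=0.00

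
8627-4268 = 4359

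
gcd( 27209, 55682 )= 1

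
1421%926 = 495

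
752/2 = 376 = 376.00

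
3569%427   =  153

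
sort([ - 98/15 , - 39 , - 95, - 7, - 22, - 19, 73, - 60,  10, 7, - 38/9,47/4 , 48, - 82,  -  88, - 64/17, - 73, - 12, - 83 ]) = [ - 95 , - 88, - 83,-82, - 73, - 60,-39,-22, - 19, - 12, - 7, - 98/15  , - 38/9, - 64/17, 7, 10, 47/4,  48, 73] 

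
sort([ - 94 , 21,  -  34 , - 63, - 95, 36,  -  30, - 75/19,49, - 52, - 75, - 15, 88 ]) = [  -  95, - 94,  -  75, - 63, - 52, - 34, - 30, - 15, - 75/19, 21, 36, 49, 88] 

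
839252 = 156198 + 683054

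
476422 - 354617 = 121805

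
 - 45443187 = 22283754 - 67726941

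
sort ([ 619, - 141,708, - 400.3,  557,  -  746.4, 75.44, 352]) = [- 746.4,- 400.3, -141 , 75.44,352,557,619,708 ] 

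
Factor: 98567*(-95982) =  - 2^1 *3^1*7^1*17^1 * 941^1 *14081^1 = - 9460657794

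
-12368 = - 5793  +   - 6575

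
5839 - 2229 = 3610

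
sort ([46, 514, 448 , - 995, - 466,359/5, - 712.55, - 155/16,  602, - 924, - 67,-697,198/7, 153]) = [-995, - 924,-712.55, - 697, - 466, - 67, - 155/16,198/7,46,359/5,153, 448 , 514,602 ] 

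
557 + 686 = 1243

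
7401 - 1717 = 5684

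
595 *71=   42245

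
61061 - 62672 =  - 1611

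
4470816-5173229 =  - 702413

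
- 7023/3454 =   -  7023/3454= - 2.03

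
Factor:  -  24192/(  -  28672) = 27/32 = 2^ (-5)*3^3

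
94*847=79618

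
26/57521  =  26/57521  =  0.00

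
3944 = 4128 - 184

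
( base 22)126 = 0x216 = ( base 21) 149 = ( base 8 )1026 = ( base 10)534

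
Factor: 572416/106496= 2^(  -  3 ) * 43^1= 43/8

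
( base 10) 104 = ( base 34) 32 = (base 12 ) 88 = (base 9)125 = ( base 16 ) 68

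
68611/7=9801 + 4/7=9801.57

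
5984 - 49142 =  - 43158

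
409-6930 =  - 6521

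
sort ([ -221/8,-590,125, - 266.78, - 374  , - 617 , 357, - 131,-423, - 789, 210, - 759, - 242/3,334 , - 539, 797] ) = [-789, - 759,  -  617, - 590, - 539, - 423, - 374, - 266.78, - 131 ,  -  242/3, - 221/8,125,210, 334,357 , 797]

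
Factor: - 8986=- 2^1*4493^1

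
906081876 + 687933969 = 1594015845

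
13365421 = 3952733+9412688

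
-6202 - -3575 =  - 2627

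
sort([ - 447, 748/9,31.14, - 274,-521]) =[ - 521, - 447, - 274, 31.14, 748/9 ]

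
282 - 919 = -637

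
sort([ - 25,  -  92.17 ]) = [ - 92.17, - 25]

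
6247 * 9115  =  56941405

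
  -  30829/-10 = 3082+9/10= 3082.90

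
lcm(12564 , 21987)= 87948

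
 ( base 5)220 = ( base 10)60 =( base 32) 1S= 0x3c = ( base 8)74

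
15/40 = 3/8 = 0.38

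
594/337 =1+257/337 = 1.76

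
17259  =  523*33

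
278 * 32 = 8896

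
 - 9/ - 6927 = 3/2309 = 0.00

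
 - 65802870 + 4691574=-61111296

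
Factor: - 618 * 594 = -367092 = - 2^2*3^4*11^1 * 103^1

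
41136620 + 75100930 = 116237550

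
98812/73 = 98812/73 = 1353.59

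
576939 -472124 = 104815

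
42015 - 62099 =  - 20084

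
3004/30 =100 +2/15=100.13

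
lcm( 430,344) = 1720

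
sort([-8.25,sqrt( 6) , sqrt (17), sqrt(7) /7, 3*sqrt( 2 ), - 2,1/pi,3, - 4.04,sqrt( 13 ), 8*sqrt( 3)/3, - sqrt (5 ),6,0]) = [ - 8.25, - 4.04,- sqrt( 5),-2,0,1/pi,sqrt( 7 )/7,sqrt( 6 ),3, sqrt( 13),  sqrt( 17),3 * sqrt( 2),8*sqrt( 3) /3,6]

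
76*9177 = 697452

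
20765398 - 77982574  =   - 57217176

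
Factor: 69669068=2^2*7^1*2488181^1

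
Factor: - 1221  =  -3^1 * 11^1 *37^1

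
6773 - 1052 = 5721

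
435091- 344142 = 90949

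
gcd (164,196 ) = 4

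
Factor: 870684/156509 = 2^2*3^1 *37^2 * 2953^(-1 ) =16428/2953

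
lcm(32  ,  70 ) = 1120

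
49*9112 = 446488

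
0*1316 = 0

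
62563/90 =62563/90=695.14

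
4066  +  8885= 12951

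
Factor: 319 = 11^1*29^1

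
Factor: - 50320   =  -2^4*5^1*17^1 * 37^1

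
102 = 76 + 26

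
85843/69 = 85843/69 = 1244.10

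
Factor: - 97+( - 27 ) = - 2^2 * 31^1 = - 124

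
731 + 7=738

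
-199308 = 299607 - 498915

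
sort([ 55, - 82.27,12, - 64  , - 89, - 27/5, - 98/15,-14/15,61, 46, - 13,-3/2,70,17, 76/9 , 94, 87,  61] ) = [ - 89,-82.27, -64,-13, - 98/15, -27/5,- 3/2, - 14/15,76/9 , 12,17,46,55 , 61, 61,70, 87, 94] 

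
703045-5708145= -5005100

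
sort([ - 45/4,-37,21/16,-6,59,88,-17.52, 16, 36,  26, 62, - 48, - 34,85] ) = [ - 48, - 37, - 34,-17.52,-45/4, - 6,21/16  ,  16,26,36 , 59, 62,85,88] 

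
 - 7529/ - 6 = 1254+5/6=1254.83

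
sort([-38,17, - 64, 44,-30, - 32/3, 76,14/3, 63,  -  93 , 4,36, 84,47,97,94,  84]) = [-93,-64,-38,-30, -32/3,  4,14/3,17,36,44,47,  63, 76,84, 84,94,97]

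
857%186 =113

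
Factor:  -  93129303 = - 3^1*31043101^1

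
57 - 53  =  4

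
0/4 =0 = 0.00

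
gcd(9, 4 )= 1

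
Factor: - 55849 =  - 55849^1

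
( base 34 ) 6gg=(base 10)7496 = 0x1d48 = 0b1110101001000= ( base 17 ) 18fg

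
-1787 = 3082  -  4869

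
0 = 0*45827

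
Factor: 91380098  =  2^1 * 131^1*348779^1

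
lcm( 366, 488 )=1464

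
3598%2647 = 951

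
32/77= 32/77 =0.42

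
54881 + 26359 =81240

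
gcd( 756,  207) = 9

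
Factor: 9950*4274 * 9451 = 401916061300 = 2^2*5^2*13^1*199^1*727^1 * 2137^1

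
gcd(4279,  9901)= 1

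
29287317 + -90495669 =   -  61208352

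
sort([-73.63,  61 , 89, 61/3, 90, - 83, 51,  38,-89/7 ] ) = [ - 83, - 73.63, -89/7,61/3, 38 , 51 , 61,89, 90]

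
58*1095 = 63510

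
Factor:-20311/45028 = -2^(-2)*19^1*1069^1*11257^( - 1 ) 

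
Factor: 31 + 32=3^2*7^1 = 63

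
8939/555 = 8939/555 = 16.11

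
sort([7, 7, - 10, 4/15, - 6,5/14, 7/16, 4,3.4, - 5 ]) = [ - 10, - 6, - 5, 4/15,5/14, 7/16, 3.4, 4, 7, 7] 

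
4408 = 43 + 4365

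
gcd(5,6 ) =1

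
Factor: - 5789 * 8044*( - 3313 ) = 2^2*7^1 * 827^1 *2011^1 * 3313^1 = 154275530108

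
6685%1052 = 373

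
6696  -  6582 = 114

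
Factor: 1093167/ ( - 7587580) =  - 2^( - 2)*3^2*5^( - 1 )*7^( - 1)*11^ ( - 1)*13^( - 1)*23^1*379^( - 1) *5281^1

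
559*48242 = 26967278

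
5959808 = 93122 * 64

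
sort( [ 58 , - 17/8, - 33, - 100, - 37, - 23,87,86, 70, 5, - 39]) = [ - 100, - 39, - 37, - 33, - 23, - 17/8,5, 58,70 , 86, 87]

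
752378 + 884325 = 1636703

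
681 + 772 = 1453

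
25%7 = 4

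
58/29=2 =2.00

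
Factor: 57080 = 2^3*5^1*1427^1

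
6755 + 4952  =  11707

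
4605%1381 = 462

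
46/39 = 1+7/39  =  1.18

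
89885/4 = 89885/4 = 22471.25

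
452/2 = 226=226.00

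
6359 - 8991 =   -  2632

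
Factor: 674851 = 674851^1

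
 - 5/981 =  - 5/981 = - 0.01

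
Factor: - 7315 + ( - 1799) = -9114 = - 2^1*3^1 *7^2*  31^1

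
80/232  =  10/29 = 0.34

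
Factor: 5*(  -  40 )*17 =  - 3400= - 2^3*5^2*17^1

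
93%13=2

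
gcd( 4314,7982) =2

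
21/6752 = 21/6752  =  0.00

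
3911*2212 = 8651132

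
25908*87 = 2253996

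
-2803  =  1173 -3976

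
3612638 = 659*5482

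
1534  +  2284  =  3818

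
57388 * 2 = 114776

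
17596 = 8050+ 9546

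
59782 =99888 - 40106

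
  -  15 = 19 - 34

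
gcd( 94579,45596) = 1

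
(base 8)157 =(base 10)111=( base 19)5G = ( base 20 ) 5b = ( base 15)76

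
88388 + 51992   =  140380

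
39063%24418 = 14645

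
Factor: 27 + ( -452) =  - 5^2 *17^1=   - 425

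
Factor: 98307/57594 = 2^( - 1 )*3^2*11^1*29^( - 1) = 99/58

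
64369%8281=6402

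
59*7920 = 467280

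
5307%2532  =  243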